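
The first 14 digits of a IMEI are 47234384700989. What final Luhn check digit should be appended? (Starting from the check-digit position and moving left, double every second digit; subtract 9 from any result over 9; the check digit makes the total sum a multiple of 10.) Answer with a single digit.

Partial digits right→left: 9 8 9 0 0 7 4 8 3 4 3 2 7 4
Double every second digit counting from the check-digit position (so the 1st, 3rd, 5th, ... of the partial from the right).
  doubled (with −9 where >9): 9 9 0 8 6 6 5 → sum 43
  kept as-is: 8 0 7 8 4 2 4 → sum 33
Total = 43 + 33 = 76.
Check digit = (10 − (76 mod 10)) mod 10 = 4.

4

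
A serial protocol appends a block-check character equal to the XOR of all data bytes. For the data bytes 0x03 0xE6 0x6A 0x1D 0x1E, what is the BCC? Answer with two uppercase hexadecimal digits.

XOR the bytes together:
  start with 0x03
  0x03 ⊕ 0xE6 = 0xE5
  0xE5 ⊕ 0x6A = 0x8F
  0x8F ⊕ 0x1D = 0x92
  0x92 ⊕ 0x1E = 0x8C

8C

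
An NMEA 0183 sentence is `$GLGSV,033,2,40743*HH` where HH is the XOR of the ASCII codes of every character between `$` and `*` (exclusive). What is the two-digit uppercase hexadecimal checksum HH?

53

XOR the ASCII codes of the payload characters:
  'G' = 0x47 → acc = 0x47
  'L' = 0x4C → acc = 0x0B
  'G' = 0x47 → acc = 0x4C
  'S' = 0x53 → acc = 0x1F
  'V' = 0x56 → acc = 0x49
  ',' = 0x2C → acc = 0x65
  '0' = 0x30 → acc = 0x55
  '3' = 0x33 → acc = 0x66
  '3' = 0x33 → acc = 0x55
  ',' = 0x2C → acc = 0x79
  '2' = 0x32 → acc = 0x4B
  ',' = 0x2C → acc = 0x67
  '4' = 0x34 → acc = 0x53
  '0' = 0x30 → acc = 0x63
  '7' = 0x37 → acc = 0x54
  '4' = 0x34 → acc = 0x60
  '3' = 0x33 → acc = 0x53
Checksum = 0x53.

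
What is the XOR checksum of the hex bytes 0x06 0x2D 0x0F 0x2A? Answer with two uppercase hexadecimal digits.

0E

XOR the bytes together:
  start with 0x06
  0x06 ⊕ 0x2D = 0x2B
  0x2B ⊕ 0x0F = 0x24
  0x24 ⊕ 0x2A = 0x0E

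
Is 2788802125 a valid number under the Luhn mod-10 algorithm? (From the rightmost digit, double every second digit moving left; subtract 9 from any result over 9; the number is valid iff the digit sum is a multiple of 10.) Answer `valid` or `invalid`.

From the right, keep odd positions and double even positions (subtract 9 from any doubled value over 9):
  doubled (positions 2,4,...): 4 4 7 7 4 → sum 26
  kept (positions 1,3,...): 5 1 0 8 7 → sum 21
Total = 47.
47 mod 10 = 7, so the number is invalid.

invalid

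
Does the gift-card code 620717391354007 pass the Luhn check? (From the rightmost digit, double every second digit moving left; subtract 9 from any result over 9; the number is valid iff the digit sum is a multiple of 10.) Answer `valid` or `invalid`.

valid

From the right, keep odd positions and double even positions (subtract 9 from any doubled value over 9):
  doubled (positions 2,4,...): 0 8 6 9 5 5 4 → sum 37
  kept (positions 1,3,...): 7 0 5 1 3 1 0 6 → sum 23
Total = 60.
60 mod 10 = 0, so the number is valid.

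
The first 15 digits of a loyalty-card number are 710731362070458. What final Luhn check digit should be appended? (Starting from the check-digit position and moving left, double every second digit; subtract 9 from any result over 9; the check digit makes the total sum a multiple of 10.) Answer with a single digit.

Partial digits right→left: 8 5 4 0 7 0 2 6 3 1 3 7 0 1 7
Double every second digit counting from the check-digit position (so the 1st, 3rd, 5th, ... of the partial from the right).
  doubled (with −9 where >9): 7 8 5 4 6 6 0 5 → sum 41
  kept as-is: 5 0 0 6 1 7 1 → sum 20
Total = 41 + 20 = 61.
Check digit = (10 − (61 mod 10)) mod 10 = 9.

9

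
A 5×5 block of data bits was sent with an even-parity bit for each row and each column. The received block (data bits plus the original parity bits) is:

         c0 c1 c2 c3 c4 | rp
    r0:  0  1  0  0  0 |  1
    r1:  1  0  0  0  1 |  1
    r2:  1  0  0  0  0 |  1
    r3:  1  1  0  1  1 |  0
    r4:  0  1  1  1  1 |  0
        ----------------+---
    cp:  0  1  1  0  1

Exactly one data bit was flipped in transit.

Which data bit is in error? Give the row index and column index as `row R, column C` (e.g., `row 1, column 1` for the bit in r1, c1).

Recompute each row's even parity and compare to rp:
  r0: data parity 1, sent rp 1 → ok
  r1: data parity 0, sent rp 1 → mismatch
  r2: data parity 1, sent rp 1 → ok
  r3: data parity 0, sent rp 0 → ok
  r4: data parity 0, sent rp 0 → ok
Recompute each column's even parity and compare to cp:
  c0: data parity 1, sent cp 0 → mismatch
  c1: data parity 1, sent cp 1 → ok
  c2: data parity 1, sent cp 1 → ok
  c3: data parity 0, sent cp 0 → ok
  c4: data parity 1, sent cp 1 → ok
Exactly one row (r1) and one column (c0) fail → the flipped bit is at their intersection.

row 1, column 0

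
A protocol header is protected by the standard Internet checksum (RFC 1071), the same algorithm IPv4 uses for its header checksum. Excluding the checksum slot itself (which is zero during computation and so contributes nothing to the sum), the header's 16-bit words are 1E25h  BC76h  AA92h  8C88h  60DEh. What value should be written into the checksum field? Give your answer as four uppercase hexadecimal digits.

One's-complement addition (fold any carry out of bit 15 back into bit 0):
  0x1E25 + 0xBC76 = 0x0DA9B
  0xDA9B + 0xAA92 = 0x1852D → wrap carry → 0x852E
  0x852E + 0x8C88 = 0x111B6 → wrap carry → 0x11B7
  0x11B7 + 0x60DE = 0x07295
One's-complement sum = 0x7295.
Checksum = ~0x7295 & 0xFFFF = 0x8D6A.

8D6A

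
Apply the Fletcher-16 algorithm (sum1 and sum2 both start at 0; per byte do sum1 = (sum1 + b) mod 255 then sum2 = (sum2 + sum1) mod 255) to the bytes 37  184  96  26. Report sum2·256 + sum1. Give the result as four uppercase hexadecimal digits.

Running sums (mod 255):
  after byte 0 (37): sum1=37, sum2=37
  after byte 1 (184): sum1=221, sum2=3
  after byte 2 (96): sum1=62, sum2=65
  after byte 3 (26): sum1=88, sum2=153
Checksum = sum2·256 + sum1 = 153·256 + 88 = 39256 = 0x9958.

9958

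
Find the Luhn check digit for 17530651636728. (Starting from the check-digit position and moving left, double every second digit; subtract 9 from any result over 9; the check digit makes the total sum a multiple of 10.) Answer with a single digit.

1

Partial digits right→left: 8 2 7 6 3 6 1 5 6 0 3 5 7 1
Double every second digit counting from the check-digit position (so the 1st, 3rd, 5th, ... of the partial from the right).
  doubled (with −9 where >9): 7 5 6 2 3 6 5 → sum 34
  kept as-is: 2 6 6 5 0 5 1 → sum 25
Total = 34 + 25 = 59.
Check digit = (10 − (59 mod 10)) mod 10 = 1.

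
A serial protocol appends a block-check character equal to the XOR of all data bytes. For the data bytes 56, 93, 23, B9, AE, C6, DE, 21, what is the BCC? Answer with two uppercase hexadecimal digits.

C8

XOR the bytes together:
  start with 0x56
  0x56 ⊕ 0x93 = 0xC5
  0xC5 ⊕ 0x23 = 0xE6
  0xE6 ⊕ 0xB9 = 0x5F
  0x5F ⊕ 0xAE = 0xF1
  0xF1 ⊕ 0xC6 = 0x37
  0x37 ⊕ 0xDE = 0xE9
  0xE9 ⊕ 0x21 = 0xC8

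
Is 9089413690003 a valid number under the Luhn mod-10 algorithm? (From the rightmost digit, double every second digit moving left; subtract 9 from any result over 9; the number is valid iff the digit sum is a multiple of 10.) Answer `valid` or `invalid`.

From the right, keep odd positions and double even positions (subtract 9 from any doubled value over 9):
  doubled (positions 2,4,...): 0 0 3 2 9 0 → sum 14
  kept (positions 1,3,...): 3 0 9 3 4 8 9 → sum 36
Total = 50.
50 mod 10 = 0, so the number is valid.

valid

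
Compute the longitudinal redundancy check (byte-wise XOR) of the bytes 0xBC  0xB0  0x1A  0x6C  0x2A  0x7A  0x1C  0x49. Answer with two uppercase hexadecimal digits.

XOR the bytes together:
  start with 0xBC
  0xBC ⊕ 0xB0 = 0x0C
  0x0C ⊕ 0x1A = 0x16
  0x16 ⊕ 0x6C = 0x7A
  0x7A ⊕ 0x2A = 0x50
  0x50 ⊕ 0x7A = 0x2A
  0x2A ⊕ 0x1C = 0x36
  0x36 ⊕ 0x49 = 0x7F

7F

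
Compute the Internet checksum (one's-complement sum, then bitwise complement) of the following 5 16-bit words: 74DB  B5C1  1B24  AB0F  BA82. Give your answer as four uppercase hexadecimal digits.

54AC

One's-complement addition (fold any carry out of bit 15 back into bit 0):
  0x74DB + 0xB5C1 = 0x12A9C → wrap carry → 0x2A9D
  0x2A9D + 0x1B24 = 0x045C1
  0x45C1 + 0xAB0F = 0x0F0D0
  0xF0D0 + 0xBA82 = 0x1AB52 → wrap carry → 0xAB53
One's-complement sum = 0xAB53.
Checksum = ~0xAB53 & 0xFFFF = 0x54AC.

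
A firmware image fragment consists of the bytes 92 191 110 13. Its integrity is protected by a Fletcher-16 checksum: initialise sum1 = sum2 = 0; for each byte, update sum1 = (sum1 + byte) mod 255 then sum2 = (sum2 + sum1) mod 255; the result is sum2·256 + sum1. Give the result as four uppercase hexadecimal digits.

9A97

Running sums (mod 255):
  after byte 0 (92): sum1=92, sum2=92
  after byte 1 (191): sum1=28, sum2=120
  after byte 2 (110): sum1=138, sum2=3
  after byte 3 (13): sum1=151, sum2=154
Checksum = sum2·256 + sum1 = 154·256 + 151 = 39575 = 0x9A97.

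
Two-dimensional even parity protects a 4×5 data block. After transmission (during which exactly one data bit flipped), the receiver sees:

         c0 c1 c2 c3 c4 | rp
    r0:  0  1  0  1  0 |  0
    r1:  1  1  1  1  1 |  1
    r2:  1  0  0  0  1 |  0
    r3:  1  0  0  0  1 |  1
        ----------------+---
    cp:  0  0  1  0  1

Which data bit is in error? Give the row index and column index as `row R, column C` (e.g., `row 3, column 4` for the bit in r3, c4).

Recompute each row's even parity and compare to rp:
  r0: data parity 0, sent rp 0 → ok
  r1: data parity 1, sent rp 1 → ok
  r2: data parity 0, sent rp 0 → ok
  r3: data parity 0, sent rp 1 → mismatch
Recompute each column's even parity and compare to cp:
  c0: data parity 1, sent cp 0 → mismatch
  c1: data parity 0, sent cp 0 → ok
  c2: data parity 1, sent cp 1 → ok
  c3: data parity 0, sent cp 0 → ok
  c4: data parity 1, sent cp 1 → ok
Exactly one row (r3) and one column (c0) fail → the flipped bit is at their intersection.

row 3, column 0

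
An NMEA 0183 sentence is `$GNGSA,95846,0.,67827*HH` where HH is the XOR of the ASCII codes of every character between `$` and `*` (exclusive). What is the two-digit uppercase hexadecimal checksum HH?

64

XOR the ASCII codes of the payload characters:
  'G' = 0x47 → acc = 0x47
  'N' = 0x4E → acc = 0x09
  'G' = 0x47 → acc = 0x4E
  'S' = 0x53 → acc = 0x1D
  'A' = 0x41 → acc = 0x5C
  ',' = 0x2C → acc = 0x70
  '9' = 0x39 → acc = 0x49
  '5' = 0x35 → acc = 0x7C
  '8' = 0x38 → acc = 0x44
  '4' = 0x34 → acc = 0x70
  '6' = 0x36 → acc = 0x46
  ',' = 0x2C → acc = 0x6A
  '0' = 0x30 → acc = 0x5A
  '.' = 0x2E → acc = 0x74
  ',' = 0x2C → acc = 0x58
  '6' = 0x36 → acc = 0x6E
  '7' = 0x37 → acc = 0x59
  '8' = 0x38 → acc = 0x61
  '2' = 0x32 → acc = 0x53
  '7' = 0x37 → acc = 0x64
Checksum = 0x64.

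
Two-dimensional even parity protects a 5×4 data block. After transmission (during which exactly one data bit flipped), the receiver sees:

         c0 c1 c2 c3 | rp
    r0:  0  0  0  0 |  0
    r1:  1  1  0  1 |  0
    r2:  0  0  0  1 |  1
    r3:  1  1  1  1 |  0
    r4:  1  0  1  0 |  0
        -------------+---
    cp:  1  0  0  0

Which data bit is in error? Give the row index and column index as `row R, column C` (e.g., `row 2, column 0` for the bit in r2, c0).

row 1, column 3

Recompute each row's even parity and compare to rp:
  r0: data parity 0, sent rp 0 → ok
  r1: data parity 1, sent rp 0 → mismatch
  r2: data parity 1, sent rp 1 → ok
  r3: data parity 0, sent rp 0 → ok
  r4: data parity 0, sent rp 0 → ok
Recompute each column's even parity and compare to cp:
  c0: data parity 1, sent cp 1 → ok
  c1: data parity 0, sent cp 0 → ok
  c2: data parity 0, sent cp 0 → ok
  c3: data parity 1, sent cp 0 → mismatch
Exactly one row (r1) and one column (c3) fail → the flipped bit is at their intersection.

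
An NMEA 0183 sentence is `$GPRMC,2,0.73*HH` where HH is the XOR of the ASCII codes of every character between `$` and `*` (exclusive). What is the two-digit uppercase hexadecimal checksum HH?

XOR the ASCII codes of the payload characters:
  'G' = 0x47 → acc = 0x47
  'P' = 0x50 → acc = 0x17
  'R' = 0x52 → acc = 0x45
  'M' = 0x4D → acc = 0x08
  'C' = 0x43 → acc = 0x4B
  ',' = 0x2C → acc = 0x67
  '2' = 0x32 → acc = 0x55
  ',' = 0x2C → acc = 0x79
  '0' = 0x30 → acc = 0x49
  '.' = 0x2E → acc = 0x67
  '7' = 0x37 → acc = 0x50
  '3' = 0x33 → acc = 0x63
Checksum = 0x63.

63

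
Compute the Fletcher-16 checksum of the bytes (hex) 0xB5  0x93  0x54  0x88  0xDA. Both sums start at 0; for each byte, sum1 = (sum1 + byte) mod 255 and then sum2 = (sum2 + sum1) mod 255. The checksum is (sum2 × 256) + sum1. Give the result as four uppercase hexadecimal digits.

Running sums (mod 255):
  after byte 0 (0xB5): sum1=181, sum2=181
  after byte 1 (0x93): sum1=73, sum2=254
  after byte 2 (0x54): sum1=157, sum2=156
  after byte 3 (0x88): sum1=38, sum2=194
  after byte 4 (0xDA): sum1=1, sum2=195
Checksum = sum2·256 + sum1 = 195·256 + 1 = 49921 = 0xC301.

C301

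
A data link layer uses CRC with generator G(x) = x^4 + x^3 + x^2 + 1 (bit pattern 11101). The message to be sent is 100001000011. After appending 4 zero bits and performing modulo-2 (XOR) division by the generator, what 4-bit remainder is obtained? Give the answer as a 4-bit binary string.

Append 4 zeros: 1000010000110000. Divide by 11101 (XOR where the leading bit is 1):
  pos 0: 10000 XOR 11101 = 01101
  pos 1: 11011 XOR 11101 = 00110
  pos 3: 11000 XOR 11101 = 00101
  pos 5: 10100 XOR 11101 = 01001
  pos 6: 10011 XOR 11101 = 01110
  pos 7: 11101 XOR 11101 = 00000
Remainder (last 4 bits) = 0000. This is the CRC / FCS.

0000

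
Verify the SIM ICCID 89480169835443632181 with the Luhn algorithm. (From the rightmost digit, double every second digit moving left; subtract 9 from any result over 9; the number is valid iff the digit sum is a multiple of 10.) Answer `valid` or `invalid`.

From the right, keep odd positions and double even positions (subtract 9 from any doubled value over 9):
  doubled (positions 2,4,...): 7 4 3 8 1 7 3 0 8 7 → sum 48
  kept (positions 1,3,...): 1 1 3 3 4 3 9 1 8 9 → sum 42
Total = 90.
90 mod 10 = 0, so the number is valid.

valid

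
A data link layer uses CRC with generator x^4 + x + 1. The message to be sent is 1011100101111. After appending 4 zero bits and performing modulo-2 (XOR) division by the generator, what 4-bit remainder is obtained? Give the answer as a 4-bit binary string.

0001

Append 4 zeros: 10111001011110000. Divide by 10011 (XOR where the leading bit is 1):
  pos 0: 10111 XOR 10011 = 00100
  pos 2: 10000 XOR 10011 = 00011
  pos 5: 11101 XOR 10011 = 01110
  pos 6: 11101 XOR 10011 = 01110
  pos 7: 11101 XOR 10011 = 01110
  pos 8: 11101 XOR 10011 = 01110
  pos 9: 11100 XOR 10011 = 01111
  pos 10: 11110 XOR 10011 = 01101
  pos 11: 11010 XOR 10011 = 01001
  pos 12: 10010 XOR 10011 = 00001
Remainder (last 4 bits) = 0001. This is the CRC / FCS.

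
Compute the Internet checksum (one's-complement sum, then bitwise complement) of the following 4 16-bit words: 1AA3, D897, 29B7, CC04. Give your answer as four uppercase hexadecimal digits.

One's-complement addition (fold any carry out of bit 15 back into bit 0):
  0x1AA3 + 0xD897 = 0x0F33A
  0xF33A + 0x29B7 = 0x11CF1 → wrap carry → 0x1CF2
  0x1CF2 + 0xCC04 = 0x0E8F6
One's-complement sum = 0xE8F6.
Checksum = ~0xE8F6 & 0xFFFF = 0x1709.

1709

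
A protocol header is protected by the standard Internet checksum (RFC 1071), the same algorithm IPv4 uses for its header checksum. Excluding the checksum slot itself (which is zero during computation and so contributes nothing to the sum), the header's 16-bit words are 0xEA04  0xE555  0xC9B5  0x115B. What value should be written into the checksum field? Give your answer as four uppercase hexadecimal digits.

5594

One's-complement addition (fold any carry out of bit 15 back into bit 0):
  0xEA04 + 0xE555 = 0x1CF59 → wrap carry → 0xCF5A
  0xCF5A + 0xC9B5 = 0x1990F → wrap carry → 0x9910
  0x9910 + 0x115B = 0x0AA6B
One's-complement sum = 0xAA6B.
Checksum = ~0xAA6B & 0xFFFF = 0x5594.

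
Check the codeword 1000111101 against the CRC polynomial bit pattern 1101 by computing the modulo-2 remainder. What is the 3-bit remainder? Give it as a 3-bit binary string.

000

Modulo-2 division of 1000111101 by 1101:
  pos 0: 1000 XOR 1101 = 0101
  pos 1: 1011 XOR 1101 = 0110
  pos 2: 1101 XOR 1101 = 0000
  pos 6: 1101 XOR 1101 = 0000
Remainder = 000 (zero — the frame passes the CRC check).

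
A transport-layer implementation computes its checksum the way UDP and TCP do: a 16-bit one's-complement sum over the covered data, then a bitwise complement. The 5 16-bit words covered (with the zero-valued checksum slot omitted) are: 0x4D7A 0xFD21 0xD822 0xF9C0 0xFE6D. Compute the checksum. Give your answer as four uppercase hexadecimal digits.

One's-complement addition (fold any carry out of bit 15 back into bit 0):
  0x4D7A + 0xFD21 = 0x14A9B → wrap carry → 0x4A9C
  0x4A9C + 0xD822 = 0x122BE → wrap carry → 0x22BF
  0x22BF + 0xF9C0 = 0x11C7F → wrap carry → 0x1C80
  0x1C80 + 0xFE6D = 0x11AED → wrap carry → 0x1AEE
One's-complement sum = 0x1AEE.
Checksum = ~0x1AEE & 0xFFFF = 0xE511.

E511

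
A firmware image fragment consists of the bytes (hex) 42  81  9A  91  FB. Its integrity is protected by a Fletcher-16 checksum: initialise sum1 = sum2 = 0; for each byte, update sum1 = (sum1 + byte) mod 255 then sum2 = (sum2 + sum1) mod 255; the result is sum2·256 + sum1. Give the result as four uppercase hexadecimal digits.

Running sums (mod 255):
  after byte 0 (42): sum1=66, sum2=66
  after byte 1 (81): sum1=195, sum2=6
  after byte 2 (9A): sum1=94, sum2=100
  after byte 3 (91): sum1=239, sum2=84
  after byte 4 (FB): sum1=235, sum2=64
Checksum = sum2·256 + sum1 = 64·256 + 235 = 16619 = 0x40EB.

40EB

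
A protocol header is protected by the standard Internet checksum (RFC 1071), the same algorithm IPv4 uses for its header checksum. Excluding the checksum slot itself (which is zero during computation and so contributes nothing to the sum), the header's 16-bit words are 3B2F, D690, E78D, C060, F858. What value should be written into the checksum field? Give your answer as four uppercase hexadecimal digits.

One's-complement addition (fold any carry out of bit 15 back into bit 0):
  0x3B2F + 0xD690 = 0x111BF → wrap carry → 0x11C0
  0x11C0 + 0xE78D = 0x0F94D
  0xF94D + 0xC060 = 0x1B9AD → wrap carry → 0xB9AE
  0xB9AE + 0xF858 = 0x1B206 → wrap carry → 0xB207
One's-complement sum = 0xB207.
Checksum = ~0xB207 & 0xFFFF = 0x4DF8.

4DF8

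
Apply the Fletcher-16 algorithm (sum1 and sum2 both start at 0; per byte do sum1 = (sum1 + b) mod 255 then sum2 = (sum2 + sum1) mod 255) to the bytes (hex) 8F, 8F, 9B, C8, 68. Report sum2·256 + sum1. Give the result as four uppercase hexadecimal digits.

D8EB

Running sums (mod 255):
  after byte 0 (8F): sum1=143, sum2=143
  after byte 1 (8F): sum1=31, sum2=174
  after byte 2 (9B): sum1=186, sum2=105
  after byte 3 (C8): sum1=131, sum2=236
  after byte 4 (68): sum1=235, sum2=216
Checksum = sum2·256 + sum1 = 216·256 + 235 = 55531 = 0xD8EB.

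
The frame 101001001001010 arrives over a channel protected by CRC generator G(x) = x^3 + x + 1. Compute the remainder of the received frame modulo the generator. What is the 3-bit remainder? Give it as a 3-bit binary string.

Modulo-2 division of 101001001001010 by 1011:
  pos 0: 1010 XOR 1011 = 0001
  pos 3: 1010 XOR 1011 = 0001
  pos 6: 1010 XOR 1011 = 0001
  pos 9: 1010 XOR 1011 = 0001
Remainder = 110 (nonzero — an error is detected).

110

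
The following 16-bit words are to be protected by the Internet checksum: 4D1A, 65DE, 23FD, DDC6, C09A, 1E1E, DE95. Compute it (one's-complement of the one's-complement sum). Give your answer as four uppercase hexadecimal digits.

8DF4

One's-complement addition (fold any carry out of bit 15 back into bit 0):
  0x4D1A + 0x65DE = 0x0B2F8
  0xB2F8 + 0x23FD = 0x0D6F5
  0xD6F5 + 0xDDC6 = 0x1B4BB → wrap carry → 0xB4BC
  0xB4BC + 0xC09A = 0x17556 → wrap carry → 0x7557
  0x7557 + 0x1E1E = 0x09375
  0x9375 + 0xDE95 = 0x1720A → wrap carry → 0x720B
One's-complement sum = 0x720B.
Checksum = ~0x720B & 0xFFFF = 0x8DF4.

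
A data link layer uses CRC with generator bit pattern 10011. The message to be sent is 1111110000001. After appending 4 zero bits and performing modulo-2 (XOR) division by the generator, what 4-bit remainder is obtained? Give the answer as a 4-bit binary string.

Append 4 zeros: 11111100000010000. Divide by 10011 (XOR where the leading bit is 1):
  pos 0: 11111 XOR 10011 = 01100
  pos 1: 11001 XOR 10011 = 01010
  pos 2: 10100 XOR 10011 = 00111
  pos 4: 11100 XOR 10011 = 01111
  pos 5: 11110 XOR 10011 = 01101
  pos 6: 11010 XOR 10011 = 01001
  pos 7: 10010 XOR 10011 = 00001
  pos 11: 11000 XOR 10011 = 01011
  pos 12: 10110 XOR 10011 = 00101
Remainder (last 4 bits) = 0101. This is the CRC / FCS.

0101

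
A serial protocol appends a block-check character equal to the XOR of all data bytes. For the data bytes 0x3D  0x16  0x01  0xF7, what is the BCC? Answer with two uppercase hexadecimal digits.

DD

XOR the bytes together:
  start with 0x3D
  0x3D ⊕ 0x16 = 0x2B
  0x2B ⊕ 0x01 = 0x2A
  0x2A ⊕ 0xF7 = 0xDD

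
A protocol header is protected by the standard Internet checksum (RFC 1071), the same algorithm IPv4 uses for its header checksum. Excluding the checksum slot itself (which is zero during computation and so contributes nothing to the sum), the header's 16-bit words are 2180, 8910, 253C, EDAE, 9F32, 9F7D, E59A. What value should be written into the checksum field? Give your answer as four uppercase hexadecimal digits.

1E39

One's-complement addition (fold any carry out of bit 15 back into bit 0):
  0x2180 + 0x8910 = 0x0AA90
  0xAA90 + 0x253C = 0x0CFCC
  0xCFCC + 0xEDAE = 0x1BD7A → wrap carry → 0xBD7B
  0xBD7B + 0x9F32 = 0x15CAD → wrap carry → 0x5CAE
  0x5CAE + 0x9F7D = 0x0FC2B
  0xFC2B + 0xE59A = 0x1E1C5 → wrap carry → 0xE1C6
One's-complement sum = 0xE1C6.
Checksum = ~0xE1C6 & 0xFFFF = 0x1E39.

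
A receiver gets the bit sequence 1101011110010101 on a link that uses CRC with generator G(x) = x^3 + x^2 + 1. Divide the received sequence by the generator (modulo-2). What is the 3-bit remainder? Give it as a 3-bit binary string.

Modulo-2 division of 1101011110010101 by 1101:
  pos 0: 1101 XOR 1101 = 0000
  pos 5: 1111 XOR 1101 = 0010
  pos 7: 1000 XOR 1101 = 0101
  pos 8: 1011 XOR 1101 = 0110
  pos 9: 1100 XOR 1101 = 0001
  pos 12: 1101 XOR 1101 = 0000
Remainder = 000 (zero — the frame passes the CRC check).

000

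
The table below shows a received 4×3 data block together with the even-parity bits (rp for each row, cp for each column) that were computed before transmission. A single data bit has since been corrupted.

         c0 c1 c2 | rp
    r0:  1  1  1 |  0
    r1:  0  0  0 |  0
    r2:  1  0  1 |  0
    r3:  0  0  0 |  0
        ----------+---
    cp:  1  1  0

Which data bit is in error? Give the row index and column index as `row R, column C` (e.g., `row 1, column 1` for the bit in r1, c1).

Recompute each row's even parity and compare to rp:
  r0: data parity 1, sent rp 0 → mismatch
  r1: data parity 0, sent rp 0 → ok
  r2: data parity 0, sent rp 0 → ok
  r3: data parity 0, sent rp 0 → ok
Recompute each column's even parity and compare to cp:
  c0: data parity 0, sent cp 1 → mismatch
  c1: data parity 1, sent cp 1 → ok
  c2: data parity 0, sent cp 0 → ok
Exactly one row (r0) and one column (c0) fail → the flipped bit is at their intersection.

row 0, column 0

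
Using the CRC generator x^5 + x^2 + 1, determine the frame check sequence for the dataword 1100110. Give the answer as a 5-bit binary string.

01000

Append 5 zeros: 110011000000. Divide by 100101 (XOR where the leading bit is 1):
  pos 0: 110011 XOR 100101 = 010110
  pos 1: 101100 XOR 100101 = 001001
  pos 3: 100100 XOR 100101 = 000001
Remainder (last 5 bits) = 01000. This is the CRC / FCS.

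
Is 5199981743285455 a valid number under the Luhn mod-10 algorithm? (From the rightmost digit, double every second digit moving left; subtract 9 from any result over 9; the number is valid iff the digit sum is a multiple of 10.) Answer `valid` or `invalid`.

valid

From the right, keep odd positions and double even positions (subtract 9 from any doubled value over 9):
  doubled (positions 2,4,...): 1 1 4 8 2 9 9 1 → sum 35
  kept (positions 1,3,...): 5 4 8 3 7 8 9 1 → sum 45
Total = 80.
80 mod 10 = 0, so the number is valid.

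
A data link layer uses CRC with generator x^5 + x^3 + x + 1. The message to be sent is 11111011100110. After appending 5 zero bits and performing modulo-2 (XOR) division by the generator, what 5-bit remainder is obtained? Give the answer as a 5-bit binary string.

01111

Append 5 zeros: 1111101110011000000. Divide by 101011 (XOR where the leading bit is 1):
  pos 0: 111110 XOR 101011 = 010101
  pos 1: 101011 XOR 101011 = 000000
  pos 7: 110011 XOR 101011 = 011000
  pos 8: 110000 XOR 101011 = 011011
  pos 9: 110110 XOR 101011 = 011101
  pos 10: 111010 XOR 101011 = 010001
  pos 11: 100010 XOR 101011 = 001001
  pos 13: 100100 XOR 101011 = 001111
Remainder (last 5 bits) = 01111. This is the CRC / FCS.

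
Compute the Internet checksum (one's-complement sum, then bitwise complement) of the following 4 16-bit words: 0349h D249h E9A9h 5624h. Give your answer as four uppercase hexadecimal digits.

One's-complement addition (fold any carry out of bit 15 back into bit 0):
  0x0349 + 0xD249 = 0x0D592
  0xD592 + 0xE9A9 = 0x1BF3B → wrap carry → 0xBF3C
  0xBF3C + 0x5624 = 0x11560 → wrap carry → 0x1561
One's-complement sum = 0x1561.
Checksum = ~0x1561 & 0xFFFF = 0xEA9E.

EA9E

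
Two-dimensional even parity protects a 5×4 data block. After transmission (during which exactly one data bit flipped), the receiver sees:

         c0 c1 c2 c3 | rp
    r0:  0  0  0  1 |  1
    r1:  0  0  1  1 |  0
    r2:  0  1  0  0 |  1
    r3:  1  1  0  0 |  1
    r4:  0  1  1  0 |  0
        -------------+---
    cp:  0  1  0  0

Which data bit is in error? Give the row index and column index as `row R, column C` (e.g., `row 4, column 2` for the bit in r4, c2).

Recompute each row's even parity and compare to rp:
  r0: data parity 1, sent rp 1 → ok
  r1: data parity 0, sent rp 0 → ok
  r2: data parity 1, sent rp 1 → ok
  r3: data parity 0, sent rp 1 → mismatch
  r4: data parity 0, sent rp 0 → ok
Recompute each column's even parity and compare to cp:
  c0: data parity 1, sent cp 0 → mismatch
  c1: data parity 1, sent cp 1 → ok
  c2: data parity 0, sent cp 0 → ok
  c3: data parity 0, sent cp 0 → ok
Exactly one row (r3) and one column (c0) fail → the flipped bit is at their intersection.

row 3, column 0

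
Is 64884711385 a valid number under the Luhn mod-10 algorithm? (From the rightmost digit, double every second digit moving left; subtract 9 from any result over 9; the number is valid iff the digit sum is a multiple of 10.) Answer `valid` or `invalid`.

From the right, keep odd positions and double even positions (subtract 9 from any doubled value over 9):
  doubled (positions 2,4,...): 7 2 5 7 8 → sum 29
  kept (positions 1,3,...): 5 3 1 4 8 6 → sum 27
Total = 56.
56 mod 10 = 6, so the number is invalid.

invalid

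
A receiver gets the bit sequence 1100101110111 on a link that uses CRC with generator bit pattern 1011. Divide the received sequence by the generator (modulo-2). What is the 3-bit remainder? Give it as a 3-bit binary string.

000

Modulo-2 division of 1100101110111 by 1011:
  pos 0: 1100 XOR 1011 = 0111
  pos 1: 1111 XOR 1011 = 0100
  pos 2: 1000 XOR 1011 = 0011
  pos 4: 1111 XOR 1011 = 0100
  pos 5: 1001 XOR 1011 = 0010
  pos 7: 1001 XOR 1011 = 0010
  pos 9: 1011 XOR 1011 = 0000
Remainder = 000 (zero — the frame passes the CRC check).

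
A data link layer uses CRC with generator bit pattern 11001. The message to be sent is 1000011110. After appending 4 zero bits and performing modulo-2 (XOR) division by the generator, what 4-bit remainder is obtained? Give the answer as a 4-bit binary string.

Append 4 zeros: 10000111100000. Divide by 11001 (XOR where the leading bit is 1):
  pos 0: 10000 XOR 11001 = 01001
  pos 1: 10011 XOR 11001 = 01010
  pos 2: 10101 XOR 11001 = 01100
  pos 3: 11001 XOR 11001 = 00000
  pos 8: 10000 XOR 11001 = 01001
  pos 9: 10010 XOR 11001 = 01011
Remainder (last 4 bits) = 1011. This is the CRC / FCS.

1011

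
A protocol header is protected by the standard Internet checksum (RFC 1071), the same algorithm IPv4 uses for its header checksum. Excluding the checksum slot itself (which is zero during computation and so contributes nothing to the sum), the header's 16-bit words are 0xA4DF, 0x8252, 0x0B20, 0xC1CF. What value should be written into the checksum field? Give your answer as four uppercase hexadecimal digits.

0BDE

One's-complement addition (fold any carry out of bit 15 back into bit 0):
  0xA4DF + 0x8252 = 0x12731 → wrap carry → 0x2732
  0x2732 + 0x0B20 = 0x03252
  0x3252 + 0xC1CF = 0x0F421
One's-complement sum = 0xF421.
Checksum = ~0xF421 & 0xFFFF = 0x0BDE.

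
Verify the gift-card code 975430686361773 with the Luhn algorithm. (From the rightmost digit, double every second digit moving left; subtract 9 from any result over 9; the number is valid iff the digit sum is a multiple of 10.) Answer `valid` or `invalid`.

From the right, keep odd positions and double even positions (subtract 9 from any doubled value over 9):
  doubled (positions 2,4,...): 5 2 6 7 0 8 5 → sum 33
  kept (positions 1,3,...): 3 7 6 6 6 3 5 9 → sum 45
Total = 78.
78 mod 10 = 8, so the number is invalid.

invalid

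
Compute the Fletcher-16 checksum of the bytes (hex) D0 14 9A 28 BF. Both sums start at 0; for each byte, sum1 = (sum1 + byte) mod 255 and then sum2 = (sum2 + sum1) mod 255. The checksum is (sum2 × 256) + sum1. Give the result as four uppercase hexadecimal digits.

4467

Running sums (mod 255):
  after byte 0 (D0): sum1=208, sum2=208
  after byte 1 (14): sum1=228, sum2=181
  after byte 2 (9A): sum1=127, sum2=53
  after byte 3 (28): sum1=167, sum2=220
  after byte 4 (BF): sum1=103, sum2=68
Checksum = sum2·256 + sum1 = 68·256 + 103 = 17511 = 0x4467.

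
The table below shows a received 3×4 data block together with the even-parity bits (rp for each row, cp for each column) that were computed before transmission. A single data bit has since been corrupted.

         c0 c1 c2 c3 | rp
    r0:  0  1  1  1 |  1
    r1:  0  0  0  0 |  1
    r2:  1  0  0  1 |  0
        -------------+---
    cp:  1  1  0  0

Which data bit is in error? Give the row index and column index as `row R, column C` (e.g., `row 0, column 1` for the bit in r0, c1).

Recompute each row's even parity and compare to rp:
  r0: data parity 1, sent rp 1 → ok
  r1: data parity 0, sent rp 1 → mismatch
  r2: data parity 0, sent rp 0 → ok
Recompute each column's even parity and compare to cp:
  c0: data parity 1, sent cp 1 → ok
  c1: data parity 1, sent cp 1 → ok
  c2: data parity 1, sent cp 0 → mismatch
  c3: data parity 0, sent cp 0 → ok
Exactly one row (r1) and one column (c2) fail → the flipped bit is at their intersection.

row 1, column 2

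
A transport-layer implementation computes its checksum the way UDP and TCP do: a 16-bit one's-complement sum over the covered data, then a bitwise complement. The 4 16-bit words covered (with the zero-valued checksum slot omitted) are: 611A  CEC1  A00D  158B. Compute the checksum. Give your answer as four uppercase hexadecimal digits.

One's-complement addition (fold any carry out of bit 15 back into bit 0):
  0x611A + 0xCEC1 = 0x12FDB → wrap carry → 0x2FDC
  0x2FDC + 0xA00D = 0x0CFE9
  0xCFE9 + 0x158B = 0x0E574
One's-complement sum = 0xE574.
Checksum = ~0xE574 & 0xFFFF = 0x1A8B.

1A8B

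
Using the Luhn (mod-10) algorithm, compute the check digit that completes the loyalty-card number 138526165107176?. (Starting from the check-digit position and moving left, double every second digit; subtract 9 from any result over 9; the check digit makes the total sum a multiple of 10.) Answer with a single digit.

Partial digits right→left: 6 7 1 7 0 1 5 6 1 6 2 5 8 3 1
Double every second digit counting from the check-digit position (so the 1st, 3rd, 5th, ... of the partial from the right).
  doubled (with −9 where >9): 3 2 0 1 2 4 7 2 → sum 21
  kept as-is: 7 7 1 6 6 5 3 → sum 35
Total = 21 + 35 = 56.
Check digit = (10 − (56 mod 10)) mod 10 = 4.

4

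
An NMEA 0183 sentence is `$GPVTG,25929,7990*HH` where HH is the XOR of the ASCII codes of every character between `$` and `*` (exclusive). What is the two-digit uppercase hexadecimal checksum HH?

60

XOR the ASCII codes of the payload characters:
  'G' = 0x47 → acc = 0x47
  'P' = 0x50 → acc = 0x17
  'V' = 0x56 → acc = 0x41
  'T' = 0x54 → acc = 0x15
  'G' = 0x47 → acc = 0x52
  ',' = 0x2C → acc = 0x7E
  '2' = 0x32 → acc = 0x4C
  '5' = 0x35 → acc = 0x79
  '9' = 0x39 → acc = 0x40
  '2' = 0x32 → acc = 0x72
  '9' = 0x39 → acc = 0x4B
  ',' = 0x2C → acc = 0x67
  '7' = 0x37 → acc = 0x50
  '9' = 0x39 → acc = 0x69
  '9' = 0x39 → acc = 0x50
  '0' = 0x30 → acc = 0x60
Checksum = 0x60.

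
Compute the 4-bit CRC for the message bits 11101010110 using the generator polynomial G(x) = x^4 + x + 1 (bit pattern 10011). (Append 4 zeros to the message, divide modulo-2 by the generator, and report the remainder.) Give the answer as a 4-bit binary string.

Append 4 zeros: 111010101100000. Divide by 10011 (XOR where the leading bit is 1):
  pos 0: 11101 XOR 10011 = 01110
  pos 1: 11100 XOR 10011 = 01111
  pos 2: 11111 XOR 10011 = 01100
  pos 3: 11000 XOR 10011 = 01011
  pos 4: 10111 XOR 10011 = 00100
  pos 6: 10010 XOR 10011 = 00001
  pos 10: 10000 XOR 10011 = 00011
Remainder (last 4 bits) = 0011. This is the CRC / FCS.

0011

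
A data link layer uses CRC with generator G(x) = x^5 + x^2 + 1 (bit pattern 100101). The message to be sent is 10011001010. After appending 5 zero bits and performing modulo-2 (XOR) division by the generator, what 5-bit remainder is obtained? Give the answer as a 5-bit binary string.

10001

Append 5 zeros: 1001100101000000. Divide by 100101 (XOR where the leading bit is 1):
  pos 0: 100110 XOR 100101 = 000011
  pos 4: 110101 XOR 100101 = 010000
  pos 5: 100000 XOR 100101 = 000101
  pos 8: 101000 XOR 100101 = 001101
  pos 10: 110100 XOR 100101 = 010001
Remainder (last 5 bits) = 10001. This is the CRC / FCS.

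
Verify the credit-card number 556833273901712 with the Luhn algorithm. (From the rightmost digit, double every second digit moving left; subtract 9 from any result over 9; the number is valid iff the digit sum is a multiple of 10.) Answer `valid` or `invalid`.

valid

From the right, keep odd positions and double even positions (subtract 9 from any doubled value over 9):
  doubled (positions 2,4,...): 2 2 9 5 6 7 1 → sum 32
  kept (positions 1,3,...): 2 7 0 3 2 3 6 5 → sum 28
Total = 60.
60 mod 10 = 0, so the number is valid.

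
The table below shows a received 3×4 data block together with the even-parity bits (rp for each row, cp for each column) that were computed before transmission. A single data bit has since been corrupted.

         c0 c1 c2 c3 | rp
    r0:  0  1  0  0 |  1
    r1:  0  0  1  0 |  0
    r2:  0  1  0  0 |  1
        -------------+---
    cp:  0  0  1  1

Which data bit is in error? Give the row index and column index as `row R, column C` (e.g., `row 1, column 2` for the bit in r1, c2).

Recompute each row's even parity and compare to rp:
  r0: data parity 1, sent rp 1 → ok
  r1: data parity 1, sent rp 0 → mismatch
  r2: data parity 1, sent rp 1 → ok
Recompute each column's even parity and compare to cp:
  c0: data parity 0, sent cp 0 → ok
  c1: data parity 0, sent cp 0 → ok
  c2: data parity 1, sent cp 1 → ok
  c3: data parity 0, sent cp 1 → mismatch
Exactly one row (r1) and one column (c3) fail → the flipped bit is at their intersection.

row 1, column 3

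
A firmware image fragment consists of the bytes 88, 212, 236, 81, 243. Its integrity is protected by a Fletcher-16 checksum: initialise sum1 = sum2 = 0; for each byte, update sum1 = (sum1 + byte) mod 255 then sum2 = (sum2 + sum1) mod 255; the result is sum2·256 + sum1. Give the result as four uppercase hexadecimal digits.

Running sums (mod 255):
  after byte 0 (88): sum1=88, sum2=88
  after byte 1 (212): sum1=45, sum2=133
  after byte 2 (236): sum1=26, sum2=159
  after byte 3 (81): sum1=107, sum2=11
  after byte 4 (243): sum1=95, sum2=106
Checksum = sum2·256 + sum1 = 106·256 + 95 = 27231 = 0x6A5F.

6A5F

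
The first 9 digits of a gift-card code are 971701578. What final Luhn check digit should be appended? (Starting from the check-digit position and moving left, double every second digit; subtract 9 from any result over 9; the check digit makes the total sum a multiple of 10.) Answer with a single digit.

Partial digits right→left: 8 7 5 1 0 7 1 7 9
Double every second digit counting from the check-digit position (so the 1st, 3rd, 5th, ... of the partial from the right).
  doubled (with −9 where >9): 7 1 0 2 9 → sum 19
  kept as-is: 7 1 7 7 → sum 22
Total = 19 + 22 = 41.
Check digit = (10 − (41 mod 10)) mod 10 = 9.

9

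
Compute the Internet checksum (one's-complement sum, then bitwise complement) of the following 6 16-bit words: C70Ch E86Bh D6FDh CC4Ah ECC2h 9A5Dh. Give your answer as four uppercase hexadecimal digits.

261E

One's-complement addition (fold any carry out of bit 15 back into bit 0):
  0xC70C + 0xE86B = 0x1AF77 → wrap carry → 0xAF78
  0xAF78 + 0xD6FD = 0x18675 → wrap carry → 0x8676
  0x8676 + 0xCC4A = 0x152C0 → wrap carry → 0x52C1
  0x52C1 + 0xECC2 = 0x13F83 → wrap carry → 0x3F84
  0x3F84 + 0x9A5D = 0x0D9E1
One's-complement sum = 0xD9E1.
Checksum = ~0xD9E1 & 0xFFFF = 0x261E.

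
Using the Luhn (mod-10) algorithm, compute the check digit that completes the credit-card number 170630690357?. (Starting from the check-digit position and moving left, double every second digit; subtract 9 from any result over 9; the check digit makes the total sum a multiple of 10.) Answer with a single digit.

Partial digits right→left: 7 5 3 0 9 6 0 3 6 0 7 1
Double every second digit counting from the check-digit position (so the 1st, 3rd, 5th, ... of the partial from the right).
  doubled (with −9 where >9): 5 6 9 0 3 5 → sum 28
  kept as-is: 5 0 6 3 0 1 → sum 15
Total = 28 + 15 = 43.
Check digit = (10 − (43 mod 10)) mod 10 = 7.

7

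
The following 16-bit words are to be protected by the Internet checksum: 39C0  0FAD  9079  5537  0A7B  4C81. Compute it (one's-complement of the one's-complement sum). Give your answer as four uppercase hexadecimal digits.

79E5

One's-complement addition (fold any carry out of bit 15 back into bit 0):
  0x39C0 + 0x0FAD = 0x0496D
  0x496D + 0x9079 = 0x0D9E6
  0xD9E6 + 0x5537 = 0x12F1D → wrap carry → 0x2F1E
  0x2F1E + 0x0A7B = 0x03999
  0x3999 + 0x4C81 = 0x0861A
One's-complement sum = 0x861A.
Checksum = ~0x861A & 0xFFFF = 0x79E5.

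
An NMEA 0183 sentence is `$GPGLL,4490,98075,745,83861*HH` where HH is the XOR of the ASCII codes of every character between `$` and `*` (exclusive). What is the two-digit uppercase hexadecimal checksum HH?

XOR the ASCII codes of the payload characters:
  'G' = 0x47 → acc = 0x47
  'P' = 0x50 → acc = 0x17
  'G' = 0x47 → acc = 0x50
  'L' = 0x4C → acc = 0x1C
  'L' = 0x4C → acc = 0x50
  ',' = 0x2C → acc = 0x7C
  '4' = 0x34 → acc = 0x48
  '4' = 0x34 → acc = 0x7C
  '9' = 0x39 → acc = 0x45
  '0' = 0x30 → acc = 0x75
  ',' = 0x2C → acc = 0x59
  '9' = 0x39 → acc = 0x60
  '8' = 0x38 → acc = 0x58
  '0' = 0x30 → acc = 0x68
  '7' = 0x37 → acc = 0x5F
  '5' = 0x35 → acc = 0x6A
  ',' = 0x2C → acc = 0x46
  '7' = 0x37 → acc = 0x71
  '4' = 0x34 → acc = 0x45
  '5' = 0x35 → acc = 0x70
  ',' = 0x2C → acc = 0x5C
  '8' = 0x38 → acc = 0x64
  '3' = 0x33 → acc = 0x57
  '8' = 0x38 → acc = 0x6F
  '6' = 0x36 → acc = 0x59
  '1' = 0x31 → acc = 0x68
Checksum = 0x68.

68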